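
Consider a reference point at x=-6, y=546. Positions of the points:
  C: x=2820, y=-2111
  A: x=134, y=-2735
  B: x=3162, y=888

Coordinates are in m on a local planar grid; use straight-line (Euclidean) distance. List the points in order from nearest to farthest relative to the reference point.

Computing each straight-line distance from x=-6, y=546:
B x=3162, y=888: 3186.4 m
A x=134, y=-2735: 3284.0 m
C x=2820, y=-2111: 3878.9 m

B, A, C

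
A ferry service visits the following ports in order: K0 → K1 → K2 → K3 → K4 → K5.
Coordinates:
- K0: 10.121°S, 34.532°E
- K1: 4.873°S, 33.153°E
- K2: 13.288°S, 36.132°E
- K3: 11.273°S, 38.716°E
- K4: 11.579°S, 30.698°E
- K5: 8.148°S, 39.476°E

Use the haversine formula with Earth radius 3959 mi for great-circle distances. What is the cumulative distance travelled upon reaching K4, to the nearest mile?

1757 mi

Leg distances:
K0→K1: 374.7 mi  (cumulative 374.7 mi)
K1→K2: 615.9 mi  (cumulative 990.6 mi)
K2→K3: 223.2 mi  (cumulative 1213.8 mi)
K3→K4: 543.4 mi  (cumulative 1757.3 mi)
Cumulative distance at K4 ≈ 1757 mi.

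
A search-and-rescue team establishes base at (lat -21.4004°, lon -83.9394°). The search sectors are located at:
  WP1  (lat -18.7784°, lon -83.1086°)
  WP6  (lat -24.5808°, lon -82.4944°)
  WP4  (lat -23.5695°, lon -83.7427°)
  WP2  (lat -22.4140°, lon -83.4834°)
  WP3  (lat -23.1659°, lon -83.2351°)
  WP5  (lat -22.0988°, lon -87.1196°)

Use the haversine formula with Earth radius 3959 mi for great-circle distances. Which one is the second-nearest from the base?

Distance to each, sorted:
WP2: 75.9 mi
WP3: 130.0 mi
WP4: 150.4 mi
WP1: 189.0 mi
WP5: 209.7 mi
WP6: 238.2 mi
The second-nearest is WP3 at 130.0 mi.

WP3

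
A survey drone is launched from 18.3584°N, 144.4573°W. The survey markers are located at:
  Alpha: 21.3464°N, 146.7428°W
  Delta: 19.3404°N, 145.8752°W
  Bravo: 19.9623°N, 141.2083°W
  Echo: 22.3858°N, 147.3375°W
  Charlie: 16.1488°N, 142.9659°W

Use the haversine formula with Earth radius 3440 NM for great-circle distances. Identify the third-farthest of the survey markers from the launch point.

Distances from the launch point (18.3584°N, 144.4573°W):
Echo: 291.1 NM
Alpha: 221.0 NM
Bravo: 207.9 NM
Charlie: 157.8 NM
Delta: 99.8 NM
The third-farthest is Bravo at 207.9 NM.

Bravo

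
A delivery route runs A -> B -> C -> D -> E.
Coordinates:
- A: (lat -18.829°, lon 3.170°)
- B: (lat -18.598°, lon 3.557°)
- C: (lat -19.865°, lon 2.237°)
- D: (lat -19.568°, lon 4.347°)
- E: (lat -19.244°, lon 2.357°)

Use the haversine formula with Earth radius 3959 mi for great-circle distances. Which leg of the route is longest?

Leg distances:
A→B: 29.9 mi
B→C: 122.8 mi
C→D: 138.8 mi
D→E: 131.6 mi
The longest leg is C–D at 138.8 mi.

C–D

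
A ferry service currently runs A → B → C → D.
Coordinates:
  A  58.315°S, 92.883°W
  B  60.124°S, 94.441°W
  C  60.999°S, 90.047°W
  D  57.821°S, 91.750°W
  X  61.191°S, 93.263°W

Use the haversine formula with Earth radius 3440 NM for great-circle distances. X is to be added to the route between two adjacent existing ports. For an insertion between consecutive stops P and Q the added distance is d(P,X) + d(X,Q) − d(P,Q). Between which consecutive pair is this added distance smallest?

between B and C

Added distance for inserting X between each consecutive pair:
A–B: 127.2 NM
B–C: 27.0 NM
C–D: 103.8 NM
Smallest added distance is 27.0 NM, inserting between B and C.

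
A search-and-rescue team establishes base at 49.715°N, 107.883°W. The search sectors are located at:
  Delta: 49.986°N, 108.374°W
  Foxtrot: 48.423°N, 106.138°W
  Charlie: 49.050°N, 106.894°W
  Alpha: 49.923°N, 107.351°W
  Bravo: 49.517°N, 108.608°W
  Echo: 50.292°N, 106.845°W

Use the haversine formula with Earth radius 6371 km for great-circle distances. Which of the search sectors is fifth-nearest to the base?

Charlie

Distances from the base (49.715°N, 107.883°W):
Alpha: 44.6 km
Delta: 46.3 km
Bravo: 56.7 km
Echo: 98.1 km
Charlie: 102.9 km
Foxtrot: 191.8 km
The fifth-nearest is Charlie at 102.9 km.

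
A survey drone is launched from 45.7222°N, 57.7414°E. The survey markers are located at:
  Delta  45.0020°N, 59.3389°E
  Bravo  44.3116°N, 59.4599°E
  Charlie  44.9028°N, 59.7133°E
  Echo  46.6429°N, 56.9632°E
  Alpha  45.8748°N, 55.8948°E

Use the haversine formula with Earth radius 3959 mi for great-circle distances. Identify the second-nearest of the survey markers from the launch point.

Distances from the launch point (45.7222°N, 57.7414°E):
Echo: 73.7 mi
Alpha: 89.6 mi
Delta: 92.1 mi
Charlie: 111.3 mi
Bravo: 128.6 mi
The second-nearest is Alpha at 89.6 mi.

Alpha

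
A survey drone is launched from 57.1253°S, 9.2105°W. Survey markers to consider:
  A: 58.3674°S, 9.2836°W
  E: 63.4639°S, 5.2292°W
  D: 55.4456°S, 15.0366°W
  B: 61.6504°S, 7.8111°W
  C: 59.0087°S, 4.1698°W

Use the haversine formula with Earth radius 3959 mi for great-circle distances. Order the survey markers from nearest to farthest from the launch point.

Distance from the launch point at 57.1253°S, 9.2105°W to each:
A 58.3674°S, 9.2836°W: 85.9 mi
C 59.0087°S, 4.1698°W: 225.5 mi
D 55.4456°S, 15.0366°W: 251.7 mi
B 61.6504°S, 7.8111°W: 316.5 mi
E 63.4639°S, 5.2292°W: 458.5 mi

A, C, D, B, E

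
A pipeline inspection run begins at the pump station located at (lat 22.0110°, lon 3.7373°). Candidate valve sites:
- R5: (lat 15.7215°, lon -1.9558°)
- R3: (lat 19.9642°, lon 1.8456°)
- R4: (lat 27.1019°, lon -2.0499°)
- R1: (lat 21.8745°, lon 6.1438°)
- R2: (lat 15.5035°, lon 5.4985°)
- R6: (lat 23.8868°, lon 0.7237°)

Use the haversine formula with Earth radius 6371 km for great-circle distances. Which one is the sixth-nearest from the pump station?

R5

Distances from the pump station ((lat 22.0110°, lon 3.7373°)):
R1: 248.7 km
R3: 300.6 km
R6: 372.4 km
R2: 747.0 km
R4: 814.0 km
R5: 920.6 km
The sixth-nearest is R5 at 920.6 km.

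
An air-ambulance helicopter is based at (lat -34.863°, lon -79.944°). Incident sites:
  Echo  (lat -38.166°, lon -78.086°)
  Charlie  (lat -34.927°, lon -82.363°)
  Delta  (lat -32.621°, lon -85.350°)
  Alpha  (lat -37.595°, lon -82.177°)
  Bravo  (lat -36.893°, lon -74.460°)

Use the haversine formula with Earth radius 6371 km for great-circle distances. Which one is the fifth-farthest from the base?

Charlie

Distances from the base ((lat -34.863°, lon -79.944°)):
Delta: 558.5 km
Bravo: 543.1 km
Echo: 403.0 km
Alpha: 363.8 km
Charlie: 220.7 km
The fifth-farthest is Charlie at 220.7 km.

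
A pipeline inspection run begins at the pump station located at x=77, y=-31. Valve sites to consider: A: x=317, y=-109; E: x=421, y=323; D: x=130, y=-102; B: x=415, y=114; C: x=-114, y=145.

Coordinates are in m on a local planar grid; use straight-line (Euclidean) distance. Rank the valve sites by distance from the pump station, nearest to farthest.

Distances from the pump station:
D x=130, y=-102: 88.6 m
A x=317, y=-109: 252.4 m
C x=-114, y=145: 259.7 m
B x=415, y=114: 367.8 m
E x=421, y=323: 493.6 m

D, A, C, B, E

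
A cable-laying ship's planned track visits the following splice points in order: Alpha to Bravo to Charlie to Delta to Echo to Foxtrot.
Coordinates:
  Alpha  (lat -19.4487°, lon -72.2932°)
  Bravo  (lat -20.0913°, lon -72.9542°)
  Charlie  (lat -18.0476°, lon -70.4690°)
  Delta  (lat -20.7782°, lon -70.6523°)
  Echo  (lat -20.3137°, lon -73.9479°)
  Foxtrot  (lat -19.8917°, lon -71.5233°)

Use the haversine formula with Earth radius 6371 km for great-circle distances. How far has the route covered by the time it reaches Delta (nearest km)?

750 km

Leg distances:
Alpha→Bravo: 99.4 km  (cumulative 99.4 km)
Bravo→Charlie: 346.2 km  (cumulative 445.6 km)
Charlie→Delta: 304.2 km  (cumulative 749.9 km)
Cumulative distance at Delta ≈ 750 km.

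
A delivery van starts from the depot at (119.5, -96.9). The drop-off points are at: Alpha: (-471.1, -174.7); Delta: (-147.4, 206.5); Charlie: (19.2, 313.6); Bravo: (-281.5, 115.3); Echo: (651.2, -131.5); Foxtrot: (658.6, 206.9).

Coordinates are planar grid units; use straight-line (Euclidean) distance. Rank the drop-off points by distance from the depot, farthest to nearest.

Computing each straight-line distance from (119.5, -96.9):
Foxtrot (658.6, 206.9): 618.8
Alpha (-471.1, -174.7): 595.7
Echo (651.2, -131.5): 532.8
Bravo (-281.5, 115.3): 453.7
Charlie (19.2, 313.6): 422.6
Delta (-147.4, 206.5): 404.1

Foxtrot, Alpha, Echo, Bravo, Charlie, Delta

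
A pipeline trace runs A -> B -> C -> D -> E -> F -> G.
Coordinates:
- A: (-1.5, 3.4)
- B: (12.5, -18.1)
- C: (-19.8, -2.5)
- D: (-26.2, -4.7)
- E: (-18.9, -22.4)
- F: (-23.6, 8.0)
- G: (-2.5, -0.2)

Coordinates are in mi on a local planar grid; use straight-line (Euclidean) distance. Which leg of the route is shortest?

C–D

Leg distances:
A→B: 25.7 mi
B→C: 35.9 mi
C→D: 6.8 mi
D→E: 19.1 mi
E→F: 30.8 mi
F→G: 22.6 mi
The shortest leg is C–D at 6.8 mi.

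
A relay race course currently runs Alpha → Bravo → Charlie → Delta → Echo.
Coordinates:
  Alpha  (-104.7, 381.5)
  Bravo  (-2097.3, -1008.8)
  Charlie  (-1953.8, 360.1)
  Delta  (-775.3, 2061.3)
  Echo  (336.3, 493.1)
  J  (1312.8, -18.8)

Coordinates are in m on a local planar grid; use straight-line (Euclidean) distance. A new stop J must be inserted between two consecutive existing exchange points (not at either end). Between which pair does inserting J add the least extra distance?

between Delta and Echo

Added distance for inserting J between each consecutive pair:
Alpha–Bravo: 2594.1 m
Bravo–Charlie: 5463.0 m
Charlie–Delta: 4166.3 m
Delta–Echo: 2127.7 m
Smallest added distance is 2127.7 m, inserting between Delta and Echo.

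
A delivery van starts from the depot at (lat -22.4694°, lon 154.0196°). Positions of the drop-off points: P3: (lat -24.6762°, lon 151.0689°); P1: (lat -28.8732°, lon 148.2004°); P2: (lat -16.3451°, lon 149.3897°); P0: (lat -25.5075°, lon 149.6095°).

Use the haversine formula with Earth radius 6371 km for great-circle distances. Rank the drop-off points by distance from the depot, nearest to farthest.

P3, P0, P2, P1

Distance from the depot at (lat -22.4694°, lon 154.0196°) to each:
P3 (lat -24.6762°, lon 151.0689°): 388.1 km
P0 (lat -25.5075°, lon 149.6095°): 561.0 km
P2 (lat -16.3451°, lon 149.3897°): 836.2 km
P1 (lat -28.8732°, lon 148.2004°): 920.1 km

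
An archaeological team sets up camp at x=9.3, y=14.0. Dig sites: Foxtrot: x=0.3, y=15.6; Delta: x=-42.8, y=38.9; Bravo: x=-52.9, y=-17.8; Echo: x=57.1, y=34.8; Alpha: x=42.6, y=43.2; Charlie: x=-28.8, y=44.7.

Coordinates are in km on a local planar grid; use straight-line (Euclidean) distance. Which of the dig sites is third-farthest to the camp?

Echo

Distances from the camp (x=9.3, y=14.0):
Bravo: 69.9 km
Delta: 57.7 km
Echo: 52.1 km
Charlie: 48.9 km
Alpha: 44.3 km
Foxtrot: 9.1 km
The third-farthest is Echo at 52.1 km.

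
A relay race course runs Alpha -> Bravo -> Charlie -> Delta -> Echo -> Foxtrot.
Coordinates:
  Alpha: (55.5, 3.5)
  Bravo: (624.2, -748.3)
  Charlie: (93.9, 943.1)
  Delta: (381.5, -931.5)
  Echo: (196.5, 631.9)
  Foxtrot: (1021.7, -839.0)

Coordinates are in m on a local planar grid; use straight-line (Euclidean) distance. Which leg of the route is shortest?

Alpha–Bravo

Leg distances:
Alpha→Bravo: 942.7 m
Bravo→Charlie: 1772.6 m
Charlie→Delta: 1896.5 m
Delta→Echo: 1574.3 m
Echo→Foxtrot: 1686.6 m
The shortest leg is Alpha–Bravo at 942.7 m.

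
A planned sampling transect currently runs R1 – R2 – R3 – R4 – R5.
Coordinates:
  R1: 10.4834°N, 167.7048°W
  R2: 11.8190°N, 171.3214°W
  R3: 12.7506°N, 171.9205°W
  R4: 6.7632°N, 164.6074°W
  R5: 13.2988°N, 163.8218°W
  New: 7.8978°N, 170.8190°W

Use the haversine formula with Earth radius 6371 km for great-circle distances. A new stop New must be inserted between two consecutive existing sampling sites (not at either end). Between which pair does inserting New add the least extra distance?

Added distance for inserting New between each consecutive pair:
R1–R2: 464.6 km
R2–R3: 870.0 km
R3–R4: 207.9 km
R4–R5: 936.9 km
Smallest added distance is 207.9 km, inserting between R3 and R4.

between R3 and R4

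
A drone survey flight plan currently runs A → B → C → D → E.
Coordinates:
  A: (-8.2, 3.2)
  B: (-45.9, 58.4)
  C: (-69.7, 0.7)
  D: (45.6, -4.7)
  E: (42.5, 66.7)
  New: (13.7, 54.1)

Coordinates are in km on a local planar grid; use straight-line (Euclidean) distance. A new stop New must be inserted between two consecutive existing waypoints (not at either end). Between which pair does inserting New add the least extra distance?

Added distance for inserting New between each consecutive pair:
A–B: 48.3 km
B–C: 96.4 km
C–D: 50.5 km
D–E: 26.9 km
Smallest added distance is 26.9 km, inserting between D and E.

between D and E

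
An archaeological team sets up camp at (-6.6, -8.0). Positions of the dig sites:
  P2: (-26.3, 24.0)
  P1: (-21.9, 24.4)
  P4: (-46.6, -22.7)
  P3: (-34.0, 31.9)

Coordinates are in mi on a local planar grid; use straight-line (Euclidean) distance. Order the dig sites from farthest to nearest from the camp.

Distances from the camp:
P3 (-34.0, 31.9): 48.4 mi
P4 (-46.6, -22.7): 42.6 mi
P2 (-26.3, 24.0): 37.6 mi
P1 (-21.9, 24.4): 35.8 mi

P3, P4, P2, P1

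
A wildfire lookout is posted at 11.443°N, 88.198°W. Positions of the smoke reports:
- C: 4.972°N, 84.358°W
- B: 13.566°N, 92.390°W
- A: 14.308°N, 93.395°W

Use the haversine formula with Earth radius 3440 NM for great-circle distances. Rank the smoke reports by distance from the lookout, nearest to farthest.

Distance from the lookout at 11.443°N, 88.198°W to each:
B 13.566°N, 92.390°W: 276.8 NM
A 14.308°N, 93.395°W: 349.4 NM
C 4.972°N, 84.358°W: 450.5 NM

B, A, C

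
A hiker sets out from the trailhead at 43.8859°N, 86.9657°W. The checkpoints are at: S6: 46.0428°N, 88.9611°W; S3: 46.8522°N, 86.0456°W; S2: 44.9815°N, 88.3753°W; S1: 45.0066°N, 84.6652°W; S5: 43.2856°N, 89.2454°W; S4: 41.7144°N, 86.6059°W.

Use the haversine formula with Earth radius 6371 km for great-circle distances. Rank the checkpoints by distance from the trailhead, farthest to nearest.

S3, S6, S4, S1, S5, S2

Distances from the trailhead:
S3 46.8522°N, 86.0456°W: 337.6 km
S6 46.0428°N, 88.9611°W: 286.6 km
S4 41.7144°N, 86.6059°W: 243.2 km
S1 45.0066°N, 84.6652°W: 221.1 km
S5 43.2856°N, 89.2454°W: 195.4 km
S2 44.9815°N, 88.3753°W: 165.4 km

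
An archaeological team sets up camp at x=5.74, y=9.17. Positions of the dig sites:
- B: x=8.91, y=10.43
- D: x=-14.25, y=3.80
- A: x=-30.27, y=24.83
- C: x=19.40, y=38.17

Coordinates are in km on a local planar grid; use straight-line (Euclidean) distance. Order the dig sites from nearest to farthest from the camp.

Distances from the camp:
B x=8.91, y=10.43: 3.4 km
D x=-14.25, y=3.80: 20.7 km
C x=19.40, y=38.17: 32.1 km
A x=-30.27, y=24.83: 39.3 km

B, D, C, A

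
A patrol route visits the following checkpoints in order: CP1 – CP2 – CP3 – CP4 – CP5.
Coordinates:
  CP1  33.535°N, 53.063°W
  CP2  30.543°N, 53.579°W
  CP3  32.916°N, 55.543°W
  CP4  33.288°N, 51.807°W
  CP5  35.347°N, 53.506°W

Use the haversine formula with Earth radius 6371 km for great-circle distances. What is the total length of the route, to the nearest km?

Leg distances:
CP1→CP2: 336.2 km  (cumulative 336.2 km)
CP2→CP3: 322.7 km  (cumulative 658.9 km)
CP3→CP4: 350.4 km  (cumulative 1009.3 km)
CP4→CP5: 277.1 km  (cumulative 1286.4 km)
Total route length ≈ 1286 km.

1286 km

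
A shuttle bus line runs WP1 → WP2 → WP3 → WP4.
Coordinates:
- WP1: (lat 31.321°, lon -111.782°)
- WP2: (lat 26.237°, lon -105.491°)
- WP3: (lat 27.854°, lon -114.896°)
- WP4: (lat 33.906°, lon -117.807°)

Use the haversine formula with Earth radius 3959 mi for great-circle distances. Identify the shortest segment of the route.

Leg distances:
WP1→WP2: 518.0 mi
WP2→WP3: 589.3 mi
WP3→WP4: 452.3 mi
The shortest leg is WP3–WP4 at 452.3 mi.

WP3–WP4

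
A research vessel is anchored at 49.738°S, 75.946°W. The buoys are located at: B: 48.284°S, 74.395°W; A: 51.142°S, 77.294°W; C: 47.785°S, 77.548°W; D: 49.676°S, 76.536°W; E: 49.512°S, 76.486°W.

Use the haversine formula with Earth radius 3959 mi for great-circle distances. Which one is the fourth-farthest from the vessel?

E

Distances from the vessel (49.738°S, 75.946°W):
C: 153.4 mi
B: 122.6 mi
A: 113.7 mi
E: 28.8 mi
D: 26.7 mi
The fourth-farthest is E at 28.8 mi.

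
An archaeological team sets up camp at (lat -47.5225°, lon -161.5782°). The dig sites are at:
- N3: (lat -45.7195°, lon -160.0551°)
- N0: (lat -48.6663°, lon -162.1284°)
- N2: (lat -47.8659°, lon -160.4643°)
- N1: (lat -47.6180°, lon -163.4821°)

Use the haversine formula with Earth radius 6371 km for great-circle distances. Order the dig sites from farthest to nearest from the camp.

N3, N1, N0, N2

Computing each great-circle distance from (lat -47.5225°, lon -161.5782°):
N3 (lat -45.7195°, lon -160.0551°): 231.8 km
N1 (lat -47.6180°, lon -163.4821°): 143.2 km
N0 (lat -48.6663°, lon -162.1284°): 133.6 km
N2 (lat -47.8659°, lon -160.4643°): 91.7 km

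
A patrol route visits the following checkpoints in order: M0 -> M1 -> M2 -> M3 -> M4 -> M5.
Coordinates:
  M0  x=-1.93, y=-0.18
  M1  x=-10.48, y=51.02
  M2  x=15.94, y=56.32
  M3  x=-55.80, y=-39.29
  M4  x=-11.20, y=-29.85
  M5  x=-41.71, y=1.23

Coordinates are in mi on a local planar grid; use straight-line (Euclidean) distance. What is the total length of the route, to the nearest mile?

Leg distances:
M0→M1: 51.9 mi  (cumulative 51.9 mi)
M1→M2: 26.9 mi  (cumulative 78.9 mi)
M2→M3: 119.5 mi  (cumulative 198.4 mi)
M3→M4: 45.6 mi  (cumulative 244.0 mi)
M4→M5: 43.6 mi  (cumulative 287.5 mi)
Total route length ≈ 288 mi.

288 mi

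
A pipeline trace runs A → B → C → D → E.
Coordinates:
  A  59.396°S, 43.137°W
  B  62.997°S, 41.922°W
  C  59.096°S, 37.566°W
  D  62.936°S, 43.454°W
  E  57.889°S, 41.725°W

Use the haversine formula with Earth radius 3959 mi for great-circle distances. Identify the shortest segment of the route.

Leg distances:
A→B: 252.1 mi
B→C: 306.3 mi
C→D: 330.3 mi
D→E: 353.7 mi
The shortest leg is A–B at 252.1 mi.

A–B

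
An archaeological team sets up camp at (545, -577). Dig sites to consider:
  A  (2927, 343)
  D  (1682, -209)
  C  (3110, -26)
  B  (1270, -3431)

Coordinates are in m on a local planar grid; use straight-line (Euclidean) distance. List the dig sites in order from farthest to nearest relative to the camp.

Computing each straight-line distance from (545, -577):
B (1270, -3431): 2944.6 m
C (3110, -26): 2623.5 m
A (2927, 343): 2553.5 m
D (1682, -209): 1195.1 m

B, C, A, D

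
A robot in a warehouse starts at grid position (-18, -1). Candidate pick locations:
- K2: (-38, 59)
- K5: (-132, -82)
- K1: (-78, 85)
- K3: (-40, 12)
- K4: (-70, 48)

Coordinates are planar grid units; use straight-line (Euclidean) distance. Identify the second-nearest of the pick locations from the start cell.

Distance to each, sorted:
K3: 25.6
K2: 63.2
K4: 71.4
K1: 104.9
K5: 139.8
The second-nearest is K2 at 63.2.

K2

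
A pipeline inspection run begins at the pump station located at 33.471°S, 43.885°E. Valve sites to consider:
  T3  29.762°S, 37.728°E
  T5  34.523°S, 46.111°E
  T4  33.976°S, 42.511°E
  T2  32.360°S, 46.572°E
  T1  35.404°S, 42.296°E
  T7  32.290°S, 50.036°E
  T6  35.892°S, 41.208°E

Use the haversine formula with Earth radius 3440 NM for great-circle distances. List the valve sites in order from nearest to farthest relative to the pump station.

T4, T5, T1, T2, T6, T7, T3

Distances from the pump station:
T4 33.976°S, 42.511°E: 75.0 NM
T5 34.523°S, 46.111°E: 127.5 NM
T1 35.404°S, 42.296°E: 140.2 NM
T2 32.360°S, 46.572°E: 151.0 NM
T6 35.892°S, 41.208°E: 196.4 NM
T7 32.290°S, 50.036°E: 318.1 NM
T3 29.762°S, 37.728°E: 385.5 NM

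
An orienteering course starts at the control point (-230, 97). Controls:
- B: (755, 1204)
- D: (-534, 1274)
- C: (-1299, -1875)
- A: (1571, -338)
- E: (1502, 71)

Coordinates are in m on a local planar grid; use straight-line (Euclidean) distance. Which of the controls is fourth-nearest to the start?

Distances from the start ((-230, 97)):
D: 1215.6 m
B: 1481.8 m
E: 1732.2 m
A: 1852.8 m
C: 2243.1 m
The fourth-nearest is A at 1852.8 m.

A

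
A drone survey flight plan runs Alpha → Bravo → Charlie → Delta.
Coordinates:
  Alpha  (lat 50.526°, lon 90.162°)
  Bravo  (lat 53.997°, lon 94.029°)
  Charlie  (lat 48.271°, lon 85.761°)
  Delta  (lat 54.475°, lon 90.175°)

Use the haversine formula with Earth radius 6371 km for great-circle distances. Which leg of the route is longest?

Leg distances:
Alpha→Bravo: 467.0 km
Bravo→Charlie: 858.1 km
Charlie→Delta: 754.5 km
The longest leg is Bravo–Charlie at 858.1 km.

Bravo–Charlie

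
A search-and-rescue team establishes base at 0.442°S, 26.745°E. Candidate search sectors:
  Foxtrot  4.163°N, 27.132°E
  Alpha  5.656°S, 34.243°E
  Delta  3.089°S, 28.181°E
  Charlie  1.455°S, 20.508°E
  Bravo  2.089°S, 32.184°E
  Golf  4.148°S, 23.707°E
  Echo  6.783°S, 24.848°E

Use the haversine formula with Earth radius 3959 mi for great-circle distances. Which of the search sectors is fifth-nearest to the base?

Distance to each, sorted:
Delta: 208.1 mi
Foxtrot: 319.3 mi
Golf: 331.0 mi
Bravo: 392.6 mi
Charlie: 436.5 mi
Echo: 457.2 mi
Alpha: 630.3 mi
The fifth-nearest is Charlie at 436.5 mi.

Charlie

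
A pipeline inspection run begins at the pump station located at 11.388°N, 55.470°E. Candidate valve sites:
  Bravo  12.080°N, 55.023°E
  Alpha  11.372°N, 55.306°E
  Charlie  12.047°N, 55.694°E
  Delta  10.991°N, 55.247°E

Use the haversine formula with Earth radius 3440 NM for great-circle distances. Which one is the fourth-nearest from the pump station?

Bravo

Distances from the pump station (11.388°N, 55.470°E):
Alpha: 9.7 NM
Delta: 27.2 NM
Charlie: 41.7 NM
Bravo: 49.2 NM
The fourth-nearest is Bravo at 49.2 NM.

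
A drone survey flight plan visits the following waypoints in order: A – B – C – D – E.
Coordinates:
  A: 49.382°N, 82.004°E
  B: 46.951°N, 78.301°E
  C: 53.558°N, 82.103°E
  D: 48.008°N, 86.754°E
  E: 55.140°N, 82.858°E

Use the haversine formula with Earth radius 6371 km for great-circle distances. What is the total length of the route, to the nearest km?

Leg distances:
A→B: 385.3 km  (cumulative 385.3 km)
B→C: 782.5 km  (cumulative 1167.8 km)
C→D: 698.1 km  (cumulative 1865.8 km)
D→E: 837.2 km  (cumulative 2703.0 km)
Total route length ≈ 2703 km.

2703 km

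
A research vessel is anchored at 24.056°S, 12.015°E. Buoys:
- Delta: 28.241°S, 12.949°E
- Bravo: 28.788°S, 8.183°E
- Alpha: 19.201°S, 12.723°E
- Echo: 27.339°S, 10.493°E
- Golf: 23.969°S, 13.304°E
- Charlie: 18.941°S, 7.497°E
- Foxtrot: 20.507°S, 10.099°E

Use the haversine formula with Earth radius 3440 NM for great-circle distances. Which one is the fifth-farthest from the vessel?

Foxtrot

Distances from the vessel (24.056°S, 12.015°E):
Charlie: 397.4 NM
Bravo: 350.9 NM
Alpha: 294.2 NM
Delta: 256.3 NM
Foxtrot: 238.2 NM
Echo: 213.6 NM
Golf: 70.9 NM
The fifth-farthest is Foxtrot at 238.2 NM.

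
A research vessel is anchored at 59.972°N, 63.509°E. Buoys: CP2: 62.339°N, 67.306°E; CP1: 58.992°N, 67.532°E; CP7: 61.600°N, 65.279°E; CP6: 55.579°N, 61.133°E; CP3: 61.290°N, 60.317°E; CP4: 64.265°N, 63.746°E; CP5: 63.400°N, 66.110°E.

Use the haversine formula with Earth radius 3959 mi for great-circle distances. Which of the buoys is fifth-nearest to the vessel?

CP5

Distance to each, sorted:
CP7: 127.3 mi
CP3: 141.4 mi
CP1: 156.5 mi
CP2: 206.7 mi
CP5: 251.7 mi
CP4: 296.7 mi
CP6: 315.9 mi
The fifth-nearest is CP5 at 251.7 mi.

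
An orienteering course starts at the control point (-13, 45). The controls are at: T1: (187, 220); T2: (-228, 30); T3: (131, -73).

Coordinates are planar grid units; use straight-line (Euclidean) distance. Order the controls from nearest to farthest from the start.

Computing each straight-line distance from (-13, 45):
T3 (131, -73): 186.2
T2 (-228, 30): 215.5
T1 (187, 220): 265.8

T3, T2, T1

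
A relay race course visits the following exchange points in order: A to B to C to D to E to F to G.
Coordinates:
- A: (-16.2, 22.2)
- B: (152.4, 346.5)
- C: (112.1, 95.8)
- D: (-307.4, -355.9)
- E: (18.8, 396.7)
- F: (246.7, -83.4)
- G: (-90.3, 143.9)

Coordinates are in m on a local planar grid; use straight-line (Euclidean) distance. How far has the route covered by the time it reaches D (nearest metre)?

1236 m

Leg distances:
A→B: 365.5 m  (cumulative 365.5 m)
B→C: 253.9 m  (cumulative 619.4 m)
C→D: 616.5 m  (cumulative 1235.9 m)
Cumulative distance at D ≈ 1236 m.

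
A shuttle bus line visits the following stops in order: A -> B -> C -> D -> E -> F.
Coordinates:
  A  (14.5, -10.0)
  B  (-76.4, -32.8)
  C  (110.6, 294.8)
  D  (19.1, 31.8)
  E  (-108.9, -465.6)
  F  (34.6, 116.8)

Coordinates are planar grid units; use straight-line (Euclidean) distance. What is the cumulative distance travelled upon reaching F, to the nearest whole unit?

Leg distances:
A→B: 93.7  (cumulative 93.7)
B→C: 377.2  (cumulative 470.9)
C→D: 278.5  (cumulative 749.4)
D→E: 513.6  (cumulative 1263.0)
E→F: 599.8  (cumulative 1862.8)
Cumulative distance at F ≈ 1863.

1863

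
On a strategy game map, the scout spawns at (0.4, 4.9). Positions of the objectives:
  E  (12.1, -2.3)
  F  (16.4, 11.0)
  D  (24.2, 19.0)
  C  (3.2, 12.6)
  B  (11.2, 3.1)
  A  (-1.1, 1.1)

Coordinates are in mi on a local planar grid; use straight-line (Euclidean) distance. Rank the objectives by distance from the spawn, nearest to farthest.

A, C, B, E, F, D

Computing each straight-line distance from (0.4, 4.9):
A (-1.1, 1.1): 4.1 mi
C (3.2, 12.6): 8.2 mi
B (11.2, 3.1): 10.9 mi
E (12.1, -2.3): 13.7 mi
F (16.4, 11.0): 17.1 mi
D (24.2, 19.0): 27.7 mi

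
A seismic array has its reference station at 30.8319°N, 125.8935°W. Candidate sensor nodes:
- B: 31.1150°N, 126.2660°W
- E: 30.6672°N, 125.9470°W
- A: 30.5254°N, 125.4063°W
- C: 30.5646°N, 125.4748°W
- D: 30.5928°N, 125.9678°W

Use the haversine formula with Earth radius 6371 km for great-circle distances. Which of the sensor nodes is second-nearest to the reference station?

D

Distance to each, sorted:
E: 19.0 km
D: 27.5 km
B: 47.5 km
C: 49.9 km
A: 57.7 km
The second-nearest is D at 27.5 km.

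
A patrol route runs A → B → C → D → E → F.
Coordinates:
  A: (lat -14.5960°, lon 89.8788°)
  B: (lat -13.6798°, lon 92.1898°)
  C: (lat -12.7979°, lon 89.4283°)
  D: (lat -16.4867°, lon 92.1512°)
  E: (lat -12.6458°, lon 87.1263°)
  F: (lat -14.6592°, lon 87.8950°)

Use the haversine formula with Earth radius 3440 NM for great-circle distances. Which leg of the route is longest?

Leg distances:
A→B: 145.4 NM
B→C: 169.9 NM
C→D: 272.1 NM
D→E: 372.0 NM
E→F: 128.9 NM
The longest leg is D–E at 372.0 NM.

D–E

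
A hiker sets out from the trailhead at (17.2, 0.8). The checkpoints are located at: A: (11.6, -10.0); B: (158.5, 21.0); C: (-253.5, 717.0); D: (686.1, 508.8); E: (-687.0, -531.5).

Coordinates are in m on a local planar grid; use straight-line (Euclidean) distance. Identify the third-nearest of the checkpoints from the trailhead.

C

Distances from the trailhead ((17.2, 0.8)):
A: 12.2 m
B: 142.7 m
C: 765.7 m
D: 839.9 m
E: 882.7 m
The third-nearest is C at 765.7 m.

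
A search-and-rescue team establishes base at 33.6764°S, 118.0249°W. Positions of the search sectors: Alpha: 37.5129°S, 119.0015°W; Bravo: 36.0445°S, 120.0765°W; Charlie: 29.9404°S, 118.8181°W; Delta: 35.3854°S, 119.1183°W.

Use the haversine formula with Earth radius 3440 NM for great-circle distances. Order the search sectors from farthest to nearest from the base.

Distance from the base at 33.6764°S, 118.0249°W to each:
Alpha 37.5129°S, 119.0015°W: 235.2 NM
Charlie 29.9404°S, 118.8181°W: 227.9 NM
Bravo 36.0445°S, 120.0765°W: 174.4 NM
Delta 35.3854°S, 119.1183°W: 116.0 NM

Alpha, Charlie, Bravo, Delta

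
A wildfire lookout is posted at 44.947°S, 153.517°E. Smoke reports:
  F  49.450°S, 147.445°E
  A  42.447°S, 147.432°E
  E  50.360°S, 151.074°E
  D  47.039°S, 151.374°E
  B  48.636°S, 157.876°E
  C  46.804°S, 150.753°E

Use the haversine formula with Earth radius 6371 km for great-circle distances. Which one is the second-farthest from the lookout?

E

Distances from the lookout (44.947°S, 153.517°E):
F: 678.7 km
E: 629.0 km
A: 562.4 km
B: 527.4 km
C: 297.3 km
D: 285.5 km
The second-farthest is E at 629.0 km.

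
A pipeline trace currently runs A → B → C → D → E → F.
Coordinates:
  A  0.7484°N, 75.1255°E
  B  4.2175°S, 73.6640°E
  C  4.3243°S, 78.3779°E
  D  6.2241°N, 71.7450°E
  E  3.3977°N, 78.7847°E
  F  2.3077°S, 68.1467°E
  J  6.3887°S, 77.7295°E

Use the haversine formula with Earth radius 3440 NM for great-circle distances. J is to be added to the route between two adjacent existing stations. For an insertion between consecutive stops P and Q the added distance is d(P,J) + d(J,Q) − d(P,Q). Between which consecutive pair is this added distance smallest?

between B and C

Added distance for inserting J between each consecutive pair:
A–B: 421.0 NM
B–C: 123.3 NM
C–D: 219.9 NM
D–E: 974.8 NM
E–F: 490.2 NM
Smallest added distance is 123.3 NM, inserting between B and C.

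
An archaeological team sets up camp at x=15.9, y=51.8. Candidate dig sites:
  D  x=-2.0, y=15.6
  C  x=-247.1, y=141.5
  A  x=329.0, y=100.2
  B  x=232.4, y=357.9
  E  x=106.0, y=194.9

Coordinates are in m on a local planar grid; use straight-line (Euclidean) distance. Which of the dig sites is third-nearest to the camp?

Distance to each, sorted:
D: 40.4 m
E: 169.1 m
C: 277.9 m
A: 316.8 m
B: 374.9 m
The third-nearest is C at 277.9 m.

C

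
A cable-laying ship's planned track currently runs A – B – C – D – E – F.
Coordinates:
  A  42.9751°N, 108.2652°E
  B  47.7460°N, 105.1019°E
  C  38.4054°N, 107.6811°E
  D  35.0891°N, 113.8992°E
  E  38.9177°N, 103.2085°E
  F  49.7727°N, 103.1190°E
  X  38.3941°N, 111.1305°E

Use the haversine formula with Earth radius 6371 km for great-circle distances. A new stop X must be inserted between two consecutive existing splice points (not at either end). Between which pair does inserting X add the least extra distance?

between C and D

Added distance for inserting X between each consecutive pair:
A–B: 1127.1 km
B–C: 389.7 km
C–D: 77.9 km
D–E: 93.2 km
E–F: 899.0 km
Smallest added distance is 77.9 km, inserting between C and D.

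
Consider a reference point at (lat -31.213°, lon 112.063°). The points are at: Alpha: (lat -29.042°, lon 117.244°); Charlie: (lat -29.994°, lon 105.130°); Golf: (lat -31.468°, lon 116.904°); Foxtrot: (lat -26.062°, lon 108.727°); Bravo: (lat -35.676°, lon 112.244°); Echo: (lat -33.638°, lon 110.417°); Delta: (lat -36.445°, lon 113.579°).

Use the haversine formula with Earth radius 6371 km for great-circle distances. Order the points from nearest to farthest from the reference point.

Distance from the reference point at (lat -31.213°, lon 112.063°) to each:
Echo (lat -33.638°, lon 110.417°): 310.8 km
Golf (lat -31.468°, lon 116.904°): 460.6 km
Bravo (lat -35.676°, lon 112.244°): 496.5 km
Alpha (lat -29.042°, lon 117.244°): 553.6 km
Delta (lat -36.445°, lon 113.579°): 598.4 km
Foxtrot (lat -26.062°, lon 108.727°): 658.7 km
Charlie (lat -29.994°, lon 105.130°): 677.1 km

Echo, Golf, Bravo, Alpha, Delta, Foxtrot, Charlie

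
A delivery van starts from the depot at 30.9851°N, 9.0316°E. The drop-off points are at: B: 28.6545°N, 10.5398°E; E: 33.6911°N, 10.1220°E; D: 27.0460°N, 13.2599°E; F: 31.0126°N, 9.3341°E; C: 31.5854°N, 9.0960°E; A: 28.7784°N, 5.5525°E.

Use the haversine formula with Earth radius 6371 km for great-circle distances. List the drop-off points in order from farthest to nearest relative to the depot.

Distances from the depot:
D 27.0460°N, 13.2599°E: 600.6 km
A 28.7784°N, 5.5525°E: 415.6 km
E 33.6911°N, 10.1220°E: 317.8 km
B 28.6545°N, 10.5398°E: 297.2 km
C 31.5854°N, 9.0960°E: 67.0 km
F 31.0126°N, 9.3341°E: 29.0 km

D, A, E, B, C, F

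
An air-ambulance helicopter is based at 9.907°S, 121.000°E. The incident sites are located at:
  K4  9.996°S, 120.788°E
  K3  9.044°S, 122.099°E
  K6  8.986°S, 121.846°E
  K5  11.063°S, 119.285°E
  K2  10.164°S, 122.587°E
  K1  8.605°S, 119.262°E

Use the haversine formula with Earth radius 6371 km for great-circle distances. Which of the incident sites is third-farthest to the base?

Distance to each, sorted:
K1: 239.5 km
K5: 227.3 km
K2: 176.1 km
K3: 154.1 km
K6: 138.2 km
K4: 25.2 km
The third-farthest is K2 at 176.1 km.

K2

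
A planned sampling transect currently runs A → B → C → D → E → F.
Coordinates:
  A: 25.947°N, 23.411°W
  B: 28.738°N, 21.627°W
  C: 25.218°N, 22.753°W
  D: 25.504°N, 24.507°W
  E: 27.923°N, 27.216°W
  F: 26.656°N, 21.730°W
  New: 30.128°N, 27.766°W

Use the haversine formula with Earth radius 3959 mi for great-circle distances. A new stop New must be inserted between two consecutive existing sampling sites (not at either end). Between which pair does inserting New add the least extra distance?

Added distance for inserting New between each consecutive pair:
A–B: 552.3 mi
B–C: 586.0 mi
C–D: 722.4 mi
D–E: 296.0 mi
E–F: 246.2 mi
Smallest added distance is 246.2 mi, inserting between E and F.

between E and F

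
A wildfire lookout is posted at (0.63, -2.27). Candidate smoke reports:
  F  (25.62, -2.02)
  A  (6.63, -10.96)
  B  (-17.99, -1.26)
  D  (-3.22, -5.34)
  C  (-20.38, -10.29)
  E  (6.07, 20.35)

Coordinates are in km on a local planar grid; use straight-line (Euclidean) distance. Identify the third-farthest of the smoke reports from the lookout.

C

Distance to each, sorted:
F: 25.0 km
E: 23.3 km
C: 22.5 km
B: 18.6 km
A: 10.6 km
D: 4.9 km
The third-farthest is C at 22.5 km.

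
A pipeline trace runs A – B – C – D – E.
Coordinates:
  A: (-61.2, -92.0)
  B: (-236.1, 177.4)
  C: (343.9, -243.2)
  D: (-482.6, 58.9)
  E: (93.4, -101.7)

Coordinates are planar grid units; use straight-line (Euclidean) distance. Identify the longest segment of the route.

C–D

Leg distances:
A→B: 321.2
B→C: 716.5
C→D: 880.0
D→E: 598.0
The longest leg is C–D at 880.0.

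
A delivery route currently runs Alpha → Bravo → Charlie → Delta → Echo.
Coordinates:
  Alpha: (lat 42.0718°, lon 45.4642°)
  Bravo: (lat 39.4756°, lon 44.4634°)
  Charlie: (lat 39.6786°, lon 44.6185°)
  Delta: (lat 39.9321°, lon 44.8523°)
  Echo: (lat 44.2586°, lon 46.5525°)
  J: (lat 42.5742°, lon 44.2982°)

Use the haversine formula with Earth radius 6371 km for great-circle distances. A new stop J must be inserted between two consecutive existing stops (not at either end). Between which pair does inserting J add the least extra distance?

Added distance for inserting J between each consecutive pair:
Alpha–Bravo: 155.0 km
Bravo–Charlie: 641.7 km
Charlie–Delta: 586.0 km
Delta–Echo: 57.5 km
Smallest added distance is 57.5 km, inserting between Delta and Echo.

between Delta and Echo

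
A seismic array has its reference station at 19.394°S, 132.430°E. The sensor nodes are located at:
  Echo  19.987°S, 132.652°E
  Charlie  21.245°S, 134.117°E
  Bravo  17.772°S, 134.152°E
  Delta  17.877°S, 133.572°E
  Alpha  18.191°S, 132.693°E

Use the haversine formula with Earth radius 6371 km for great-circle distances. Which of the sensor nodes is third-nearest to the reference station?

Distances from the reference station (19.394°S, 132.430°E):
Echo: 69.9 km
Alpha: 136.6 km
Delta: 207.2 km
Bravo: 255.9 km
Charlie: 270.7 km
The third-nearest is Delta at 207.2 km.

Delta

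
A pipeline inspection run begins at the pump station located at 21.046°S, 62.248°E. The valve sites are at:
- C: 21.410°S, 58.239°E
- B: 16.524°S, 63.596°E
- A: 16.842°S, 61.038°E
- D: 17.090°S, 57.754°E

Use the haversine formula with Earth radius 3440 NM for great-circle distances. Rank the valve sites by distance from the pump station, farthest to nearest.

D, B, A, C

Distances from the pump station:
D 17.090°S, 57.754°E: 348.4 NM
B 16.524°S, 63.596°E: 282.1 NM
A 16.842°S, 61.038°E: 261.6 NM
C 21.410°S, 58.239°E: 225.4 NM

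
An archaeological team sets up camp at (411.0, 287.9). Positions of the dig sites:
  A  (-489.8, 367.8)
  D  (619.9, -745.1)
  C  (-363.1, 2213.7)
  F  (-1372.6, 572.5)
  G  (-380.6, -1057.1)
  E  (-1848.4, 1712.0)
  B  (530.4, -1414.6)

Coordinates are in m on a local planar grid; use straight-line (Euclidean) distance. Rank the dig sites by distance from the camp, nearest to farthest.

A, D, G, B, F, C, E

Distances from the camp:
A (-489.8, 367.8): 904.3 m
D (619.9, -745.1): 1053.9 m
G (-380.6, -1057.1): 1560.7 m
B (530.4, -1414.6): 1706.7 m
F (-1372.6, 572.5): 1806.2 m
C (-363.1, 2213.7): 2075.6 m
E (-1848.4, 1712.0): 2670.8 m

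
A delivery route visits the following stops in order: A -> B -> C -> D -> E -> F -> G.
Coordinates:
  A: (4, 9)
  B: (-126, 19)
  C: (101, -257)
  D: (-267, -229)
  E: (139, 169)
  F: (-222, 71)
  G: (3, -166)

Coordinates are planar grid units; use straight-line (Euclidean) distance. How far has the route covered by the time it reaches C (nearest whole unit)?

488

Leg distances:
A→B: 130.4  (cumulative 130.4)
B→C: 357.4  (cumulative 487.7)
Cumulative distance at C ≈ 488.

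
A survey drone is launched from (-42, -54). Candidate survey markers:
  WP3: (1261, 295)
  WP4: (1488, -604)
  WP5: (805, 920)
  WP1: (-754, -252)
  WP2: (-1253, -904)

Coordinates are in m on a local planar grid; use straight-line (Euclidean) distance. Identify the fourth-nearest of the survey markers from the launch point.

Distance to each, sorted:
WP1: 739.0 m
WP5: 1290.8 m
WP3: 1348.9 m
WP2: 1479.5 m
WP4: 1625.9 m
The fourth-nearest is WP2 at 1479.5 m.

WP2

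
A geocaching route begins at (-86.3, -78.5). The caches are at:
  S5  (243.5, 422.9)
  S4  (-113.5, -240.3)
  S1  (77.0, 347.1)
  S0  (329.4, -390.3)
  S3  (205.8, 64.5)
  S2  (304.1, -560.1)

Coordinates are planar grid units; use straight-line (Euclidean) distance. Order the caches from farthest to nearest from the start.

Distance from the start at (-86.3, -78.5) to each:
S2 (304.1, -560.1): 620.0
S5 (243.5, 422.9): 600.1
S0 (329.4, -390.3): 519.6
S1 (77.0, 347.1): 455.9
S3 (205.8, 64.5): 325.2
S4 (-113.5, -240.3): 164.1

S2, S5, S0, S1, S3, S4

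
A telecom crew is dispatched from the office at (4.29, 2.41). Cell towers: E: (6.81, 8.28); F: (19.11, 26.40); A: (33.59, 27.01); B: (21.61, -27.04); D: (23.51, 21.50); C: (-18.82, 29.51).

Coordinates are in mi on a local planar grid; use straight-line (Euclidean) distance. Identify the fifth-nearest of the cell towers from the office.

Distance to each, sorted:
E: 6.4 mi
D: 27.1 mi
F: 28.2 mi
B: 34.2 mi
C: 35.6 mi
A: 38.3 mi
The fifth-nearest is C at 35.6 mi.

C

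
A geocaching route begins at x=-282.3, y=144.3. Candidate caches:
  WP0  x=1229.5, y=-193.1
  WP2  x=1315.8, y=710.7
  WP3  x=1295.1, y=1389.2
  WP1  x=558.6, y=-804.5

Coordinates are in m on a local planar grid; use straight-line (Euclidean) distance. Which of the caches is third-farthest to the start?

WP0

Distance to each, sorted:
WP3: 2009.5 m
WP2: 1695.5 m
WP0: 1549.0 m
WP1: 1267.8 m
The third-farthest is WP0 at 1549.0 m.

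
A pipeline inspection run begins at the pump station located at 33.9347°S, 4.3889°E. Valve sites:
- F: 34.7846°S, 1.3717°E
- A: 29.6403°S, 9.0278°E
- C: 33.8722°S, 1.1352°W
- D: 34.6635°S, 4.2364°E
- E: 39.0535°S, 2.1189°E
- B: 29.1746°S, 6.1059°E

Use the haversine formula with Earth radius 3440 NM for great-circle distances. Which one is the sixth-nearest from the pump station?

A

Distances from the pump station (33.9347°S, 4.3889°E):
D: 44.4 NM
F: 158.0 NM
C: 275.3 NM
B: 299.0 NM
E: 326.2 NM
A: 349.9 NM
The sixth-nearest is A at 349.9 NM.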